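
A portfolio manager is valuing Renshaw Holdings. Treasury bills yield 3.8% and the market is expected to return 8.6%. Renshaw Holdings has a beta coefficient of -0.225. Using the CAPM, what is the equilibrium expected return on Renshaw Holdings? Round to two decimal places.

Market risk premium = E(R_m) − R_f = 8.6% − 3.8% = 4.80%
E(R) = R_f + β × MRP = 3.8% + -0.225 × 4.8% = 2.72%

2.72%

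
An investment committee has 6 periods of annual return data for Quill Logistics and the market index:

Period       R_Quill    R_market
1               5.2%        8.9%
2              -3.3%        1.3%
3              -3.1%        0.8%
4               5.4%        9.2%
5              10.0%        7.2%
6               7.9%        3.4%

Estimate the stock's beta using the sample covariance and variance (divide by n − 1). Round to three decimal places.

1.044

Mean R_i = (5.2 − 3.3 − 3.1 + 5.4 + 10.0 + 7.9) / 6 = 3.6833%
Mean R_m = (8.9 + 1.3 + 0.8 + 9.2 + 7.2 + 3.4) / 6 = 5.1333%
Σ(R_i − R̄_i)(R_m − R̄_m) = 74.6033  ⇒  Cov = 74.6033 / 5 = 14.9207
Σ(R_m − R̄_m)² = 71.4733  ⇒  Var(R_m) = 71.4733 / 5 = 14.2947
β = Cov / Var(R_m) = 14.9207 / 14.2947 = 1.0438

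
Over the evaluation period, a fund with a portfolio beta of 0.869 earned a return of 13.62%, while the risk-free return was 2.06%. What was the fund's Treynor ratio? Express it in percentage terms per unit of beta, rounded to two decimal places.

13.30%

Treynor = (R_P − R_f) / β_P = (13.62% − 2.06%) / 0.8690 = 11.56% / 0.8690 = 13.30%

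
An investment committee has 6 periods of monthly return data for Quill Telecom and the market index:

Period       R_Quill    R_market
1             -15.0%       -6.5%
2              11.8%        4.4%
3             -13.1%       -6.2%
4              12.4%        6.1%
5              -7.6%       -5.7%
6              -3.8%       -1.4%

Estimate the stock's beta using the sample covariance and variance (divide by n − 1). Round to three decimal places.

Mean R_i = (-15.0 + 11.8 − 13.1 + 12.4 − 7.6 − 3.8) / 6 = -2.5500%
Mean R_m = (-6.5 + 4.4 − 6.2 + 6.1 − 5.7 − 1.4) / 6 = -1.5500%
Σ(R_i − R̄_i)(R_m − R̄_m) = 331.2050  ⇒  Cov = 331.2050 / 5 = 66.2410
Σ(R_m − R̄_m)² = 157.2950  ⇒  Var(R_m) = 157.2950 / 5 = 31.4590
β = Cov / Var(R_m) = 66.2410 / 31.4590 = 2.1056

2.106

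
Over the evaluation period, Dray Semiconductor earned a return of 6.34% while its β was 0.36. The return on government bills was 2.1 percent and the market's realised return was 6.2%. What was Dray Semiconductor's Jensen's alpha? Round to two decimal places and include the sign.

Market excess return = 6.2% − 2.1% = 4.10%
CAPM benchmark = R_f + β(R_m − R_f) = 2.1% + 0.36 × 4.1% = 3.5760%
α = actual − benchmark = 6.34% − 3.5760% = +2.76%

+2.76%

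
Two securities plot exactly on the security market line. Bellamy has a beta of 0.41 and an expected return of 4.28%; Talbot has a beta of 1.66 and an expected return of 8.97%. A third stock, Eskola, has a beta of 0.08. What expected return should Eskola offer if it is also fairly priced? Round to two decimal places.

3.04%

MRP (SML slope) = (8.97% − 4.28%) / (1.66 − 0.41) = 4.69% / 1.25 = 3.7520%
R_f (intercept) = 4.28% − 0.41 × 3.7520% = 2.7417%
E(R_Eskola) = R_f + β × MRP = 2.7417% + 0.08 × 3.7520% = 3.04%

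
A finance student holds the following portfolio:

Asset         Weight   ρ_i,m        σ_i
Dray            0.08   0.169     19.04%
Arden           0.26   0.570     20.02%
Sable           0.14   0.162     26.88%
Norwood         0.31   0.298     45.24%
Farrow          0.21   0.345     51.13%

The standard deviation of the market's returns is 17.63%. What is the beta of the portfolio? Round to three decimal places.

0.665

β_Dray = 0.169 × 19.04% / 17.63% = 0.1825
β_Arden = 0.570 × 20.02% / 17.63% = 0.6473
β_Sable = 0.162 × 26.88% / 17.63% = 0.2470
β_Norwood = 0.298 × 45.24% / 17.63% = 0.7647
β_Farrow = 0.345 × 51.13% / 17.63% = 1.0006
β_P = Σ w_i β_i = 0.08×0.1825 + 0.26×0.6473 + 0.14×0.2470 + 0.31×0.7647 + 0.21×1.0006 = 0.6647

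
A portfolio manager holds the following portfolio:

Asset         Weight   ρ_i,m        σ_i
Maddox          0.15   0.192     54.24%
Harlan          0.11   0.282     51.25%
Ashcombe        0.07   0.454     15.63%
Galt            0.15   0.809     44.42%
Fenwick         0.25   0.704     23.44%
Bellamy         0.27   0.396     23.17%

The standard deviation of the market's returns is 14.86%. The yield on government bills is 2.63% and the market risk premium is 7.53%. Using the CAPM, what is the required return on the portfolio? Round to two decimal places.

β_Maddox = 0.192 × 54.24% / 14.86% = 0.7008
β_Harlan = 0.282 × 51.25% / 14.86% = 0.9726
β_Ashcombe = 0.454 × 15.63% / 14.86% = 0.4775
β_Galt = 0.809 × 44.42% / 14.86% = 2.4183
β_Fenwick = 0.704 × 23.44% / 14.86% = 1.1105
β_Bellamy = 0.396 × 23.17% / 14.86% = 0.6175
β_P = Σ w_i β_i = 0.15×0.7008 + 0.11×0.9726 + 0.07×0.4775 + 0.15×2.4183 + 0.25×1.1105 + 0.27×0.6175 = 1.0526
E(R_P) = R_f + β_P × MRP = 2.63% + 1.0526 × 7.53% = 10.56%

10.56%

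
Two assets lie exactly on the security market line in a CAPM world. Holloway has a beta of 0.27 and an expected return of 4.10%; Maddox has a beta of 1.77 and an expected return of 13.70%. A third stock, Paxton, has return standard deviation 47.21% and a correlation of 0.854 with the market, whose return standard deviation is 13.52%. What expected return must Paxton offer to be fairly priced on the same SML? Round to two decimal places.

MRP = (13.70% − 4.10%) / (1.77 − 0.27) = 6.4000%
R_f = 4.10% − 0.27 × 6.4000% = 2.3720%
β_Paxton = ρ·σ_i/σ_m = 0.854 × 47.21 / 13.52 = 2.9821
E(R_Paxton) = R_f + β × MRP = 2.3720% + 2.9821 × 6.4000% = 21.46%

21.46%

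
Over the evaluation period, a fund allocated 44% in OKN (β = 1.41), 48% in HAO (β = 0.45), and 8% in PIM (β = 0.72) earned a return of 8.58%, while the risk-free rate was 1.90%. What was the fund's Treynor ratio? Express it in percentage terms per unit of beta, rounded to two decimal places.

β_P = 0.44×1.41 + 0.48×0.45 + 0.08×0.72 = 0.8940
Treynor = (R_P − R_f) / β_P = (8.58% − 1.90%) / 0.8940 = 6.68% / 0.8940 = 7.47%

7.47%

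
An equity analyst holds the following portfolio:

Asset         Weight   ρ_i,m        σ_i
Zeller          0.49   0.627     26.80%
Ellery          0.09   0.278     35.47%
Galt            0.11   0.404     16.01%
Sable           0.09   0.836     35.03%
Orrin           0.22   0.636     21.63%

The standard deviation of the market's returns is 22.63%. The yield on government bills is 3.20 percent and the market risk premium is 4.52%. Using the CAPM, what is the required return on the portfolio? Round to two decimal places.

β_Zeller = 0.627 × 26.80% / 22.63% = 0.7425
β_Ellery = 0.278 × 35.47% / 22.63% = 0.4357
β_Galt = 0.404 × 16.01% / 22.63% = 0.2858
β_Sable = 0.836 × 35.03% / 22.63% = 1.2941
β_Orrin = 0.636 × 21.63% / 22.63% = 0.6079
β_P = Σ w_i β_i = 0.49×0.7425 + 0.09×0.4357 + 0.11×0.2858 + 0.09×1.2941 + 0.22×0.6079 = 0.6847
E(R_P) = R_f + β_P × MRP = 3.20% + 0.6847 × 4.52% = 6.29%

6.29%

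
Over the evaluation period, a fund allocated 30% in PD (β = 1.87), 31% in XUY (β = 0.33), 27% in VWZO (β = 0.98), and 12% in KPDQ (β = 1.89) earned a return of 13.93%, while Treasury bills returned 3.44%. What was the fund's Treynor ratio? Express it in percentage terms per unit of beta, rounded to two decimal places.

9.08%

β_P = 0.30×1.87 + 0.31×0.33 + 0.27×0.98 + 0.12×1.89 = 1.1547
Treynor = (R_P − R_f) / β_P = (13.93% − 3.44%) / 1.1547 = 10.49% / 1.1547 = 9.08%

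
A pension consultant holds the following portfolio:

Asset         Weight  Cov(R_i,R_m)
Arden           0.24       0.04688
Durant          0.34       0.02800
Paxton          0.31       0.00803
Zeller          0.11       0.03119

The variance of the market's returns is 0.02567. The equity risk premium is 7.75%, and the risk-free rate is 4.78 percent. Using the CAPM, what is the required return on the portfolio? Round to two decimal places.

β_Arden = 0.04688 / 0.02567 = 1.8263
β_Durant = 0.02800 / 0.02567 = 1.0908
β_Paxton = 0.00803 / 0.02567 = 0.3128
β_Zeller = 0.03119 / 0.02567 = 1.2150
β_P = Σ w_i β_i = 0.24×1.8263 + 0.34×1.0908 + 0.31×0.3128 + 0.11×1.2150 = 1.0398
E(R_P) = R_f + β_P × MRP = 4.78% + 1.0398 × 7.75% = 12.84%

12.84%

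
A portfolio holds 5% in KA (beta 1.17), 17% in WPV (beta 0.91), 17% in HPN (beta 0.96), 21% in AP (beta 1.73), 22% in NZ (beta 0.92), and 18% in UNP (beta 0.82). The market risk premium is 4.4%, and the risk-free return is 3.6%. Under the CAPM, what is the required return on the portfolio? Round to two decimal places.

8.39%

β_P = Σ w_i β_i = 0.05×1.17 + 0.17×0.91 + 0.17×0.96 + 0.21×1.73 + 0.22×0.92 + 0.18×0.82 = 1.0897
E(R_P) = R_f + β_P × MRP = 3.6% + 1.0897 × 4.4% = 8.39%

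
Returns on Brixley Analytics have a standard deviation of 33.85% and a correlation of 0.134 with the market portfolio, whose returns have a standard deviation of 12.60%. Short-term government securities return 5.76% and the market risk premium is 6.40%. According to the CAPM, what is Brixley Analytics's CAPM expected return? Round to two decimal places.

8.06%

β = ρ × σ_i / σ_m = 0.134 × 33.85% / 12.60% = 0.3600
E(R) = 5.76% + 0.3600 × 6.40% = 8.06%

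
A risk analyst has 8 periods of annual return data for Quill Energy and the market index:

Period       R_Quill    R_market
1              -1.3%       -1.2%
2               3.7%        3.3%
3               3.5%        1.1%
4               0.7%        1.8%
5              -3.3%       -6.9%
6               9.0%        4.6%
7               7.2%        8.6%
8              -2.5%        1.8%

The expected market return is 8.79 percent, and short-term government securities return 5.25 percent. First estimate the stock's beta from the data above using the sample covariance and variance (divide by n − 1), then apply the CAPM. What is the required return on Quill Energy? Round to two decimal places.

8.07%

Mean R_i = (-1.3 + 3.7 + 3.5 + 0.7 − 3.3 + 9.0 + 7.2 − 2.5) / 8 = 2.1250%
Mean R_m = (-1.2 + 3.3 + 1.1 + 1.8 − 6.9 + 4.6 + 8.6 + 1.8) / 8 = 1.6375%
Σ(R_i − R̄_i)(R_m − R̄_m) = 112.6325  ⇒  Cov = 112.6325 / 7 = 16.0904
Σ(R_m − R̄_m)² = 141.2988  ⇒  Var(R_m) = 141.2988 / 7 = 20.1855
β = Cov / Var(R_m) = 16.0904 / 20.1855 = 0.7971
MRP = 8.79% − 5.25% = 3.54%
E(R) = R_f + β × MRP = 5.25% + 0.7971 × 3.54% = 8.07%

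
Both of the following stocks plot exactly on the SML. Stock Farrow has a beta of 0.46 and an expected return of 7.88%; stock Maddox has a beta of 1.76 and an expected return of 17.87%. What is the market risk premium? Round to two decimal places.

Both satisfy E(R) = R_f + β·MRP, so the slope of the SML is
MRP = (17.87% − 7.88%) / (1.76 − 0.46) = 9.99% / 1.30 = 7.6846%

7.68%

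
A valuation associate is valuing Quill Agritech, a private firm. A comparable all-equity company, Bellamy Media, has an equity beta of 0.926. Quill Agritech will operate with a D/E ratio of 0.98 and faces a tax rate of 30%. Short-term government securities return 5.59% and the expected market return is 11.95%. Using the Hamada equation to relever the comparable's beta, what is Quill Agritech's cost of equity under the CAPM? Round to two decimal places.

β_L = β_U × [1 + (1 − t)(D/E)] = 0.926 × [1 + (1 − 0.30) × 0.98]
    = 0.926 × [1 + 0.70 × 0.98] = 0.926 × 1.6860 = 1.5612
MRP = 11.95% − 5.59% = 6.36%
E(R) = R_f + β_L × MRP = 5.59% + 1.5612 × 6.36% = 15.52%

15.52%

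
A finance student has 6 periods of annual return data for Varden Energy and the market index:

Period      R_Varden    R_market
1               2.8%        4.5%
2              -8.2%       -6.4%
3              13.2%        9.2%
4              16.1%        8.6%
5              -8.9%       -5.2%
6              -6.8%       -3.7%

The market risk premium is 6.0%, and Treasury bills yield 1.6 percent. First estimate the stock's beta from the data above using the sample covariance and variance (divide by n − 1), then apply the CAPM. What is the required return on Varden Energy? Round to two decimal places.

Mean R_i = (2.8 − 8.2 + 13.2 + 16.1 − 8.9 − 6.8) / 6 = 1.3667%
Mean R_m = (4.5 − 6.4 + 9.2 + 8.6 − 5.2 − 3.7) / 6 = 1.1667%
Σ(R_i − R̄_i)(R_m − R̄_m) = 386.8533  ⇒  Cov = 386.8533 / 5 = 77.3707
Σ(R_m − R̄_m)² = 252.3733  ⇒  Var(R_m) = 252.3733 / 5 = 50.4747
β = Cov / Var(R_m) = 77.3707 / 50.4747 = 1.5329
E(R) = R_f + β × MRP = 1.6% + 1.5329 × 6.0% = 10.80%

10.80%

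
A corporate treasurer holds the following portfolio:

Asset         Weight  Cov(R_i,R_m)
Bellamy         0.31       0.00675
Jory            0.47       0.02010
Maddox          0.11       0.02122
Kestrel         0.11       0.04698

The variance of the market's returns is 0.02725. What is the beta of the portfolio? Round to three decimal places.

β_Bellamy = 0.00675 / 0.02725 = 0.2477
β_Jory = 0.02010 / 0.02725 = 0.7376
β_Maddox = 0.02122 / 0.02725 = 0.7787
β_Kestrel = 0.04698 / 0.02725 = 1.7240
β_P = Σ w_i β_i = 0.31×0.2477 + 0.47×0.7376 + 0.11×0.7787 + 0.11×1.7240 = 0.6988

0.699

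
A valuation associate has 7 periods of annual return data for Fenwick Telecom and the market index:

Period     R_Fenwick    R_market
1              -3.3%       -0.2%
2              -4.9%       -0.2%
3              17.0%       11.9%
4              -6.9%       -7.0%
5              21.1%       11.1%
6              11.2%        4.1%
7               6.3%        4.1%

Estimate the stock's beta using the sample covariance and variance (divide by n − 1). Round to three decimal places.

1.577

Mean R_i = (-3.3 − 4.9 + 17.0 − 6.9 + 21.1 + 11.2 + 6.3) / 7 = 5.7857%
Mean R_m = (-0.2 − 0.2 + 11.9 − 7.0 + 11.1 + 4.1 + 4.1) / 7 = 3.4000%
Σ(R_i − R̄_i)(R_m − R̄_m) = 420.5000  ⇒  Cov = 420.5000 / 6 = 70.0833
Σ(R_m − R̄_m)² = 266.6000  ⇒  Var(R_m) = 266.6000 / 6 = 44.4333
β = Cov / Var(R_m) = 70.0833 / 44.4333 = 1.5773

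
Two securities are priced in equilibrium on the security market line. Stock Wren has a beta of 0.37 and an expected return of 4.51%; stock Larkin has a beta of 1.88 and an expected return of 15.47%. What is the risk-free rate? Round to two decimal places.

Both satisfy E(R) = R_f + β·MRP, so the slope of the SML is
MRP = (15.47% − 4.51%) / (1.88 − 0.37) = 10.96% / 1.51 = 7.2583%
R_f = E(R_Wren) − β_Wren·MRP = 4.51% − 0.37 × 7.2583% = 1.8244%

1.82%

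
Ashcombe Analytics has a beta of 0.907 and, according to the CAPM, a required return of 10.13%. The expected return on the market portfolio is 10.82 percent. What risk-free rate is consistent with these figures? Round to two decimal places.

3.40%

E(R) = R_f + β(E(R_m) − R_f) = R_f(1 − β) + β·E(R_m)
10.13% = R_f × (1 − 0.907) + 0.907 × 10.82%
10.13% = R_f × 0.093 + 9.81374%
R_f = (10.13% − 9.81374%) / 0.093 = 3.40%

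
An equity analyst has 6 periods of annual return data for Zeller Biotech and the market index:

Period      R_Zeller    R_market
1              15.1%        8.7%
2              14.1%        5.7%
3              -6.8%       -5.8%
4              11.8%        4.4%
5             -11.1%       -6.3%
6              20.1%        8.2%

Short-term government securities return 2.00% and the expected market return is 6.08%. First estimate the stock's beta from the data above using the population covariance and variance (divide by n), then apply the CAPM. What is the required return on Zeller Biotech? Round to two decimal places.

Mean R_i = (15.1 + 14.1 − 6.8 + 11.8 − 11.1 + 20.1) / 6 = 7.2000%
Mean R_m = (8.7 + 5.7 − 5.8 + 4.4 − 6.3 + 8.2) / 6 = 2.4833%
Σ(R_i − R̄_i)(R_m − R̄_m) = 430.5700  ⇒  Cov = 430.5700 / 6 = 71.7617
Σ(R_m − R̄_m)² = 231.1083  ⇒  Var(R_m) = 231.1083 / 6 = 38.5181
β = Cov / Var(R_m) = 71.7617 / 38.5181 = 1.8631
MRP = 6.08% − 2.00% = 4.08%
E(R) = R_f + β × MRP = 2.00% + 1.8631 × 4.08% = 9.60%

9.60%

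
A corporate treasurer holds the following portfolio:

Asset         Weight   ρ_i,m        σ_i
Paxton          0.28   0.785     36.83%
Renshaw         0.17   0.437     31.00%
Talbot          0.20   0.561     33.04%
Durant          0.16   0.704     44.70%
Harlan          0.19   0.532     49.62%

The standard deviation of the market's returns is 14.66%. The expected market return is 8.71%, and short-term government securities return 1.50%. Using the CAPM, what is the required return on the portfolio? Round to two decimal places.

13.38%

β_Paxton = 0.785 × 36.83% / 14.66% = 1.9721
β_Renshaw = 0.437 × 31.00% / 14.66% = 0.9241
β_Talbot = 0.561 × 33.04% / 14.66% = 1.2644
β_Durant = 0.704 × 44.70% / 14.66% = 2.1466
β_Harlan = 0.532 × 49.62% / 14.66% = 1.8007
β_P = Σ w_i β_i = 0.28×1.9721 + 0.17×0.9241 + 0.20×1.2644 + 0.16×2.1466 + 0.19×1.8007 = 1.6478
MRP = 8.71% − 1.50% = 7.21%
E(R_P) = R_f + β_P × MRP = 1.50% + 1.6478 × 7.21% = 13.38%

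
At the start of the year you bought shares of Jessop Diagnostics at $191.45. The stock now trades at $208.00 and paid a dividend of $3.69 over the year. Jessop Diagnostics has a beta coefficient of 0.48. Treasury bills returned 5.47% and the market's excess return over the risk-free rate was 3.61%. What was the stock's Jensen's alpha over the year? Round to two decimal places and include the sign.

+3.37%

Realised HPR = (P1 + D1 − P0) / P0 = (208.00 + 3.69 − 191.45) / 191.45 = 20.24 / 191.45 = 10.5720%
CAPM required = R_f + β·MRP = 5.47% + 0.48 × 3.61% = 7.2028%
α = realised − required = 10.5720% − 7.2028% = +3.37%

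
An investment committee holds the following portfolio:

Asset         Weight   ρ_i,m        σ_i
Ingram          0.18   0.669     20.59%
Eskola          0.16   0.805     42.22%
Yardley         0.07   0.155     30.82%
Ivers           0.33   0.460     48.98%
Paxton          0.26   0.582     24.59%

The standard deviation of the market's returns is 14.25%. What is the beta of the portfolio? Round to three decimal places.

1.362

β_Ingram = 0.669 × 20.59% / 14.25% = 0.9666
β_Eskola = 0.805 × 42.22% / 14.25% = 2.3851
β_Yardley = 0.155 × 30.82% / 14.25% = 0.3352
β_Ivers = 0.460 × 48.98% / 14.25% = 1.5811
β_Paxton = 0.582 × 24.59% / 14.25% = 1.0043
β_P = Σ w_i β_i = 0.18×0.9666 + 0.16×2.3851 + 0.07×0.3352 + 0.33×1.5811 + 0.26×1.0043 = 1.3619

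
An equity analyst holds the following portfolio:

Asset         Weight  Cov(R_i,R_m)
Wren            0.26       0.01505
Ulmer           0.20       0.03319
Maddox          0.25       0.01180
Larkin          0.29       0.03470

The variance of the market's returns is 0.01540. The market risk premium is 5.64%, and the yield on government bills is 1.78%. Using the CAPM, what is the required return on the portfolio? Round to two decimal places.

10.41%

β_Wren = 0.01505 / 0.01540 = 0.9773
β_Ulmer = 0.03319 / 0.01540 = 2.1552
β_Maddox = 0.01180 / 0.01540 = 0.7662
β_Larkin = 0.03470 / 0.01540 = 2.2532
β_P = Σ w_i β_i = 0.26×0.9773 + 0.20×2.1552 + 0.25×0.7662 + 0.29×2.2532 = 1.5301
E(R_P) = R_f + β_P × MRP = 1.78% + 1.5301 × 5.64% = 10.41%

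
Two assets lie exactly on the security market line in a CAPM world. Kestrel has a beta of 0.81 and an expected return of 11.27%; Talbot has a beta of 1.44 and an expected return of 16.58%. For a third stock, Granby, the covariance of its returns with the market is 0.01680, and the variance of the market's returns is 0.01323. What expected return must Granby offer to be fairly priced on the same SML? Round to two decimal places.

MRP = (16.58% − 11.27%) / (1.44 − 0.81) = 8.4286%
R_f = 11.27% − 0.81 × 8.4286% = 4.4428%
β_Granby = Cov / Var(R_m) = 0.01680 / 0.01323 = 1.2698
E(R_Granby) = R_f + β × MRP = 4.4428% + 1.2698 × 8.4286% = 15.15%

15.15%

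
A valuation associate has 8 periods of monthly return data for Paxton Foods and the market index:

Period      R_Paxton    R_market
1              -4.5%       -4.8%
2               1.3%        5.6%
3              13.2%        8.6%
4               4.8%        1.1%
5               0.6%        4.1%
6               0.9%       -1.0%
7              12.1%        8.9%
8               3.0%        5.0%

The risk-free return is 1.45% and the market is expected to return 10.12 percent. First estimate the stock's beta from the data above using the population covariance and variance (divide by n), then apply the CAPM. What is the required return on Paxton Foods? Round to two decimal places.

10.50%

Mean R_i = (-4.5 + 1.3 + 13.2 + 4.8 + 0.6 + 0.9 + 12.1 + 3.0) / 8 = 3.9250%
Mean R_m = (-4.8 + 5.6 + 8.6 + 1.1 + 4.1 − 1.0 + 8.9 + 5.0) / 8 = 3.4375%
Σ(R_i − R̄_i)(R_m − R̄_m) = 163.9925  ⇒  Cov = 163.9925 / 8 = 20.4991
Σ(R_m − R̄_m)² = 157.0588  ⇒  Var(R_m) = 157.0588 / 8 = 19.6324
β = Cov / Var(R_m) = 20.4991 / 19.6324 = 1.0441
MRP = 10.12% − 1.45% = 8.67%
E(R) = R_f + β × MRP = 1.45% + 1.0441 × 8.67% = 10.50%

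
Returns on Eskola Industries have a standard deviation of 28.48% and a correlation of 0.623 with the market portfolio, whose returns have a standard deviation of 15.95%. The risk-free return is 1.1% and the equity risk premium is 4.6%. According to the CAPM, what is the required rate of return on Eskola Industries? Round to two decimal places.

β = ρ × σ_i / σ_m = 0.623 × 28.48% / 15.95% = 1.1124
E(R) = 1.1% + 1.1124 × 4.6% = 6.22%

6.22%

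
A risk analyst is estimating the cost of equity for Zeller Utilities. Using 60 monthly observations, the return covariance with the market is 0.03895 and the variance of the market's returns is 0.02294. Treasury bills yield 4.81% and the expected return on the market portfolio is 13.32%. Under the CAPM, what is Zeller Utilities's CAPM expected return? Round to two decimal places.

β = Cov(R_i, R_m) / Var(R_m) = 0.03895 / 0.02294 = 1.6979
MRP = 13.32% − 4.81% = 8.51%
E(R) = R_f + β × MRP = 4.81% + 1.6979 × 8.51% = 19.26%

19.26%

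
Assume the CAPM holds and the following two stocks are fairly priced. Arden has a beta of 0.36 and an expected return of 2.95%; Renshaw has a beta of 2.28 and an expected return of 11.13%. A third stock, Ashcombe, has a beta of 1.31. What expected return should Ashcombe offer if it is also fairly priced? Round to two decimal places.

7.00%

MRP (SML slope) = (11.13% − 2.95%) / (2.28 − 0.36) = 8.18% / 1.92 = 4.2604%
R_f (intercept) = 2.95% − 0.36 × 4.2604% = 1.4163%
E(R_Ashcombe) = R_f + β × MRP = 1.4163% + 1.31 × 4.2604% = 7.00%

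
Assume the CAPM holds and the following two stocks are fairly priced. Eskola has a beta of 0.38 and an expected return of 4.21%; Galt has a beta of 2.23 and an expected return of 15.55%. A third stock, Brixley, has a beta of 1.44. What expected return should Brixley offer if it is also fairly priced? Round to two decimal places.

MRP (SML slope) = (15.55% − 4.21%) / (2.23 − 0.38) = 11.34% / 1.85 = 6.1297%
R_f (intercept) = 4.21% − 0.38 × 6.1297% = 1.8807%
E(R_Brixley) = R_f + β × MRP = 1.8807% + 1.44 × 6.1297% = 10.71%

10.71%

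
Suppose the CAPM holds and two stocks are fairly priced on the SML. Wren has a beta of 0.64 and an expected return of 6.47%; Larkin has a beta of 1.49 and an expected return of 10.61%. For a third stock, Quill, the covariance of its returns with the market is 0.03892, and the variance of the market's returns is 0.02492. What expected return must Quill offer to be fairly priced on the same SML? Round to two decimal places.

MRP = (10.61% − 6.47%) / (1.49 − 0.64) = 4.8706%
R_f = 6.47% − 0.64 × 4.8706% = 3.3528%
β_Quill = Cov / Var(R_m) = 0.03892 / 0.02492 = 1.5618
E(R_Quill) = R_f + β × MRP = 3.3528% + 1.5618 × 4.8706% = 10.96%

10.96%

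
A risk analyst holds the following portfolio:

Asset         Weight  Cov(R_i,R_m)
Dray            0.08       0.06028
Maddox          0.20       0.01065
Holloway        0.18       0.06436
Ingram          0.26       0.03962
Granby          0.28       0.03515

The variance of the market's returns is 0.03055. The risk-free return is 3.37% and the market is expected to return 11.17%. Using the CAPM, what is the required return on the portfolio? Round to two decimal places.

13.25%

β_Dray = 0.06028 / 0.03055 = 1.9732
β_Maddox = 0.01065 / 0.03055 = 0.3486
β_Holloway = 0.06436 / 0.03055 = 2.1067
β_Ingram = 0.03962 / 0.03055 = 1.2969
β_Granby = 0.03515 / 0.03055 = 1.1506
β_P = Σ w_i β_i = 0.08×1.9732 + 0.20×0.3486 + 0.18×2.1067 + 0.26×1.2969 + 0.28×1.1506 = 1.2661
MRP = 11.17% − 3.37% = 7.80%
E(R_P) = R_f + β_P × MRP = 3.37% + 1.2661 × 7.80% = 13.25%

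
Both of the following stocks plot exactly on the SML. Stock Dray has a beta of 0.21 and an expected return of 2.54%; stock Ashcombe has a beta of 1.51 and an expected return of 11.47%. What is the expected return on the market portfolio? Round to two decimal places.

7.97%

Both satisfy E(R) = R_f + β·MRP, so the slope of the SML is
MRP = (11.47% − 2.54%) / (1.51 − 0.21) = 8.93% / 1.30 = 6.8692%
R_f = E(R_Dray) − β_Dray·MRP = 2.54% − 0.21 × 6.8692% = 1.0975%
E(R_m) = R_f + MRP = 1.0975% + 6.8692% = 7.97%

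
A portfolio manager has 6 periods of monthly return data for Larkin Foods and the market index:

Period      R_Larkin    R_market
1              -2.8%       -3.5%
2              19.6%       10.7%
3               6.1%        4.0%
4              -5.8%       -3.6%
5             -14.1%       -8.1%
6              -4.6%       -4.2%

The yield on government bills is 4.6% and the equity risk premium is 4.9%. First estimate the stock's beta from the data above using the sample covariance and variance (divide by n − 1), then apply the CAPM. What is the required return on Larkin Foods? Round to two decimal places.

Mean R_i = (-2.8 + 19.6 + 6.1 − 5.8 − 14.1 − 4.6) / 6 = -0.2667%
Mean R_m = (-3.5 + 10.7 + 4.0 − 3.6 − 8.1 − 4.2) / 6 = -0.7833%
Σ(R_i − R̄_i)(R_m − R̄_m) = 397.0767  ⇒  Cov = 397.0767 / 5 = 79.4153
Σ(R_m − R̄_m)² = 235.2683  ⇒  Var(R_m) = 235.2683 / 5 = 47.0537
β = Cov / Var(R_m) = 79.4153 / 47.0537 = 1.6878
E(R) = R_f + β × MRP = 4.6% + 1.6878 × 4.9% = 12.87%

12.87%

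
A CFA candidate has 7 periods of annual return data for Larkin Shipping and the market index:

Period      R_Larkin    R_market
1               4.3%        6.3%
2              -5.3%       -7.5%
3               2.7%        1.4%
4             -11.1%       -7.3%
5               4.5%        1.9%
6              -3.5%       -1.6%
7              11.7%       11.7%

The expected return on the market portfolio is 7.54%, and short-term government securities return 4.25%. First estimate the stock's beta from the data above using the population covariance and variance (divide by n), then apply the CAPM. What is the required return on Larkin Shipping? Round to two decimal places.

Mean R_i = (4.3 − 5.3 + 2.7 − 11.1 + 4.5 − 3.5 + 11.7) / 7 = 0.4714%
Mean R_m = (6.3 − 7.5 + 1.4 − 7.3 + 1.9 − 1.6 + 11.7) / 7 = 0.7000%
Σ(R_i − R̄_i)(R_m − R̄_m) = 300.3800  ⇒  Cov = 300.3800 / 7 = 42.9114
Σ(R_m − R̄_m)² = 290.8200  ⇒  Var(R_m) = 290.8200 / 7 = 41.5457
β = Cov / Var(R_m) = 42.9114 / 41.5457 = 1.0329
MRP = 7.54% − 4.25% = 3.29%
E(R) = R_f + β × MRP = 4.25% + 1.0329 × 3.29% = 7.65%

7.65%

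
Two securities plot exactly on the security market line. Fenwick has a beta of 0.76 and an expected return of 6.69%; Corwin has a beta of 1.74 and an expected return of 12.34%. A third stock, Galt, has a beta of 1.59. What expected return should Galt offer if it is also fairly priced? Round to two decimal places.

11.48%

MRP (SML slope) = (12.34% − 6.69%) / (1.74 − 0.76) = 5.65% / 0.98 = 5.7653%
R_f (intercept) = 6.69% − 0.76 × 5.7653% = 2.3084%
E(R_Galt) = R_f + β × MRP = 2.3084% + 1.59 × 5.7653% = 11.48%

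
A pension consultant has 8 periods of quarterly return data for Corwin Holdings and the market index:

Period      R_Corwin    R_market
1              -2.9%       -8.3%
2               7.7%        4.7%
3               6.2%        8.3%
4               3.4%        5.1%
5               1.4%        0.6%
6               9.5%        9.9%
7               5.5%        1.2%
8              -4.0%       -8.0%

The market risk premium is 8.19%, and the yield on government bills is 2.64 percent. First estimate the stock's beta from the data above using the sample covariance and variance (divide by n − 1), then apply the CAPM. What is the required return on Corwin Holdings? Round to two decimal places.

Mean R_i = (-2.9 + 7.7 + 6.2 + 3.4 + 1.4 + 9.5 + 5.5 − 4.0) / 8 = 3.3500%
Mean R_m = (-8.3 + 4.7 + 8.3 + 5.1 + 0.6 + 9.9 + 1.2 − 8.0) / 8 = 1.6875%
Σ(R_i − R̄_i)(R_m − R̄_m) = 217.3250  ⇒  Cov = 217.3250 / 7 = 31.0464
Σ(R_m − R̄_m)² = 326.9088  ⇒  Var(R_m) = 326.9088 / 7 = 46.7013
β = Cov / Var(R_m) = 31.0464 / 46.7013 = 0.6648
E(R) = R_f + β × MRP = 2.64% + 0.6648 × 8.19% = 8.08%

8.08%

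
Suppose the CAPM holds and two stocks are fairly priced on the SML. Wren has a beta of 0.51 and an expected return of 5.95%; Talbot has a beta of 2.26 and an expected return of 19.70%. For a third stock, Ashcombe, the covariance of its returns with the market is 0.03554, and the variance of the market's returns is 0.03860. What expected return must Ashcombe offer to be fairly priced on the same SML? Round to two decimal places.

MRP = (19.70% − 5.95%) / (2.26 − 0.51) = 7.8571%
R_f = 5.95% − 0.51 × 7.8571% = 1.9429%
β_Ashcombe = Cov / Var(R_m) = 0.03554 / 0.03860 = 0.9207
E(R_Ashcombe) = R_f + β × MRP = 1.9429% + 0.9207 × 7.8571% = 9.18%

9.18%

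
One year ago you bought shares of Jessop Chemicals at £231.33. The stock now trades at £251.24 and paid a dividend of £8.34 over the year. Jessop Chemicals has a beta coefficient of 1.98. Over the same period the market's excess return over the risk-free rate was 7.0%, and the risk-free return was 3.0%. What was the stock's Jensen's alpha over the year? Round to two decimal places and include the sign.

Realised HPR = (P1 + D1 − P0) / P0 = (251.24 + 8.34 − 231.33) / 231.33 = 28.25 / 231.33 = 12.2120%
CAPM required = R_f + β·MRP = 3.0% + 1.98 × 7.0% = 16.8600%
α = realised − required = 12.2120% − 16.8600% = -4.65%

-4.65%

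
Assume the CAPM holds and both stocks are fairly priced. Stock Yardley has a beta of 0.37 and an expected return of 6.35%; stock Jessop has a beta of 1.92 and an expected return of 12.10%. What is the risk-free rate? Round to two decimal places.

Both satisfy E(R) = R_f + β·MRP, so the slope of the SML is
MRP = (12.10% − 6.35%) / (1.92 − 0.37) = 5.75% / 1.55 = 3.7097%
R_f = E(R_Yardley) − β_Yardley·MRP = 6.35% − 0.37 × 3.7097% = 4.9774%

4.98%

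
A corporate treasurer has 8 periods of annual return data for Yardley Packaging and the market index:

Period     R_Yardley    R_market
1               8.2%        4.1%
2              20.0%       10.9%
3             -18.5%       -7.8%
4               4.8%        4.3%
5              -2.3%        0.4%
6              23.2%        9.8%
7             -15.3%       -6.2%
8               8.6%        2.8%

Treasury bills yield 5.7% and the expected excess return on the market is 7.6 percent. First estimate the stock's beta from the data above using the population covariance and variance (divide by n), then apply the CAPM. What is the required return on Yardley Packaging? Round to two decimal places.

Mean R_i = (8.2 + 20.0 − 18.5 + 4.8 − 2.3 + 23.2 − 15.3 + 8.6) / 8 = 3.5875%
Mean R_m = (4.1 + 10.9 − 7.8 + 4.3 + 0.4 + 9.8 − 6.2 + 2.8) / 8 = 2.2875%
Σ(R_i − R̄_i)(R_m − R̄_m) = 696.2888  ⇒  Cov = 696.2888 / 8 = 87.0361
Σ(R_m − R̄_m)² = 315.5688  ⇒  Var(R_m) = 315.5688 / 8 = 39.4461
β = Cov / Var(R_m) = 87.0361 / 39.4461 = 2.2065
E(R) = R_f + β × MRP = 5.7% + 2.2065 × 7.6% = 22.47%

22.47%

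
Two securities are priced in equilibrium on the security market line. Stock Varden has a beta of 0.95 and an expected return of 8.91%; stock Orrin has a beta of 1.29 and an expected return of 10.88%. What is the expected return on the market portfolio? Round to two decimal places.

Both satisfy E(R) = R_f + β·MRP, so the slope of the SML is
MRP = (10.88% − 8.91%) / (1.29 − 0.95) = 1.97% / 0.34 = 5.7941%
R_f = E(R_Varden) − β_Varden·MRP = 8.91% − 0.95 × 5.7941% = 3.4056%
E(R_m) = R_f + MRP = 3.4056% + 5.7941% = 9.20%

9.20%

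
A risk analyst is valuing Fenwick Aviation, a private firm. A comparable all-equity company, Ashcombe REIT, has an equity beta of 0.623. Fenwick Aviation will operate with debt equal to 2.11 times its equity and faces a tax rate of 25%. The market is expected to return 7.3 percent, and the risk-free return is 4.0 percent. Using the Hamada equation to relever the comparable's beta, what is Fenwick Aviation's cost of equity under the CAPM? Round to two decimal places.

β_L = β_U × [1 + (1 − t)(D/E)] = 0.623 × [1 + (1 − 0.25) × 2.11]
    = 0.623 × [1 + 0.75 × 2.11] = 0.623 × 2.5825 = 1.6089
MRP = 7.3% − 4.0% = 3.30%
E(R) = R_f + β_L × MRP = 4.0% + 1.6089 × 3.3% = 9.31%

9.31%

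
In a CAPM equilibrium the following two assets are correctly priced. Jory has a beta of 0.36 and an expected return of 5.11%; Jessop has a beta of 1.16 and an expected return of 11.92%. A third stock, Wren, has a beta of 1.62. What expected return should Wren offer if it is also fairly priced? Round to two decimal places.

MRP (SML slope) = (11.92% − 5.11%) / (1.16 − 0.36) = 6.81% / 0.80 = 8.5125%
R_f (intercept) = 5.11% − 0.36 × 8.5125% = 2.0455%
E(R_Wren) = R_f + β × MRP = 2.0455% + 1.62 × 8.5125% = 15.84%

15.84%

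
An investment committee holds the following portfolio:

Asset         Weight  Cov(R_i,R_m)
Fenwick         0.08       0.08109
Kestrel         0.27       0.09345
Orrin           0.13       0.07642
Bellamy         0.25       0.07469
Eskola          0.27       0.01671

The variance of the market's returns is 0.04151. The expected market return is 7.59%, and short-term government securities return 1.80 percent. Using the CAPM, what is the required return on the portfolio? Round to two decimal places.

β_Fenwick = 0.08109 / 0.04151 = 1.9535
β_Kestrel = 0.09345 / 0.04151 = 2.2513
β_Orrin = 0.07642 / 0.04151 = 1.8410
β_Bellamy = 0.07469 / 0.04151 = 1.7993
β_Eskola = 0.01671 / 0.04151 = 0.4026
β_P = Σ w_i β_i = 0.08×1.9535 + 0.27×2.2513 + 0.13×1.8410 + 0.25×1.7993 + 0.27×0.4026 = 1.5620
MRP = 7.59% − 1.80% = 5.79%
E(R_P) = R_f + β_P × MRP = 1.80% + 1.5620 × 5.79% = 10.84%

10.84%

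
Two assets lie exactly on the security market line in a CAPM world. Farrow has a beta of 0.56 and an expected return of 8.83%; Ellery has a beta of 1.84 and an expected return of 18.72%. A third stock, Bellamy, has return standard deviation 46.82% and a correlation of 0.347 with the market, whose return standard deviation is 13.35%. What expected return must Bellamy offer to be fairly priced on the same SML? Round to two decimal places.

13.91%

MRP = (18.72% − 8.83%) / (1.84 − 0.56) = 7.7266%
R_f = 8.83% − 0.56 × 7.7266% = 4.5031%
β_Bellamy = ρ·σ_i/σ_m = 0.347 × 46.82 / 13.35 = 1.2170
E(R_Bellamy) = R_f + β × MRP = 4.5031% + 1.2170 × 7.7266% = 13.91%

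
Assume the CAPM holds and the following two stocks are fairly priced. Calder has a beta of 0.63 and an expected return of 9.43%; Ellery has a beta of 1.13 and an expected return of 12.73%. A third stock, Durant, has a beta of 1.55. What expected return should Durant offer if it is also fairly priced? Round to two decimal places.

MRP (SML slope) = (12.73% − 9.43%) / (1.13 − 0.63) = 3.30% / 0.50 = 6.6000%
R_f (intercept) = 9.43% − 0.63 × 6.6000% = 5.2720%
E(R_Durant) = R_f + β × MRP = 5.2720% + 1.55 × 6.6000% = 15.50%

15.50%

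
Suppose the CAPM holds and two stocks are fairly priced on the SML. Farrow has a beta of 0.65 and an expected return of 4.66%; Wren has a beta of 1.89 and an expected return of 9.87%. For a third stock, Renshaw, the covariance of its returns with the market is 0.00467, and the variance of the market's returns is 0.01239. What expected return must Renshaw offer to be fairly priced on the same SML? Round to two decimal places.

MRP = (9.87% − 4.66%) / (1.89 − 0.65) = 4.2016%
R_f = 4.66% − 0.65 × 4.2016% = 1.9290%
β_Renshaw = Cov / Var(R_m) = 0.00467 / 0.01239 = 0.3769
E(R_Renshaw) = R_f + β × MRP = 1.9290% + 0.3769 × 4.2016% = 3.51%

3.51%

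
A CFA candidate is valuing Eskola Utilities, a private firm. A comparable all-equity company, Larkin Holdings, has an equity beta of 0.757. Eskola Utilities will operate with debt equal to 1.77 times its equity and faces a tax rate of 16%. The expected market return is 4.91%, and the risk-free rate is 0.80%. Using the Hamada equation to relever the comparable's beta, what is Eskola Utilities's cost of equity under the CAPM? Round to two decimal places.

β_L = β_U × [1 + (1 − t)(D/E)] = 0.757 × [1 + (1 − 0.16) × 1.77]
    = 0.757 × [1 + 0.84 × 1.77] = 0.757 × 2.4868 = 1.8825
MRP = 4.91% − 0.80% = 4.11%
E(R) = R_f + β_L × MRP = 0.80% + 1.8825 × 4.11% = 8.54%

8.54%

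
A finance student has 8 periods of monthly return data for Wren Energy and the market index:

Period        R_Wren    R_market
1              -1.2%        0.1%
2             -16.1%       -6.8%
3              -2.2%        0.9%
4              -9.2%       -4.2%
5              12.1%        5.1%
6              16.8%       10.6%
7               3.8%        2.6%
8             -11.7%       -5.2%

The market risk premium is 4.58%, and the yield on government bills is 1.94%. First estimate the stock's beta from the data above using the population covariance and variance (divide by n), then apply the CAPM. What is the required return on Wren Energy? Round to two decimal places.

10.87%

Mean R_i = (-1.2 − 16.1 − 2.2 − 9.2 + 12.1 + 16.8 + 3.8 − 11.7) / 8 = -0.9625%
Mean R_m = (0.1 − 6.8 + 0.9 − 4.2 + 5.1 + 10.6 + 2.6 − 5.2) / 8 = 0.3875%
Σ(R_i − R̄_i)(R_m − R̄_m) = 459.5138  ⇒  Cov = 459.5138 / 8 = 57.4392
Σ(R_m − R̄_m)² = 235.6688  ⇒  Var(R_m) = 235.6688 / 8 = 29.4586
β = Cov / Var(R_m) = 57.4392 / 29.4586 = 1.9498
E(R) = R_f + β × MRP = 1.94% + 1.9498 × 4.58% = 10.87%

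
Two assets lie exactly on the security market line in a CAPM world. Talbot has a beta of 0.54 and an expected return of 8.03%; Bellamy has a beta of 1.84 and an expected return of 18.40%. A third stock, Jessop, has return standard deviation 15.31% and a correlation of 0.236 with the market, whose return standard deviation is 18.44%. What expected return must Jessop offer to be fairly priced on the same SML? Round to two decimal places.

MRP = (18.40% − 8.03%) / (1.84 − 0.54) = 7.9769%
R_f = 8.03% − 0.54 × 7.9769% = 3.7225%
β_Jessop = ρ·σ_i/σ_m = 0.236 × 15.31 / 18.44 = 0.1959
E(R_Jessop) = R_f + β × MRP = 3.7225% + 0.1959 × 7.9769% = 5.29%

5.29%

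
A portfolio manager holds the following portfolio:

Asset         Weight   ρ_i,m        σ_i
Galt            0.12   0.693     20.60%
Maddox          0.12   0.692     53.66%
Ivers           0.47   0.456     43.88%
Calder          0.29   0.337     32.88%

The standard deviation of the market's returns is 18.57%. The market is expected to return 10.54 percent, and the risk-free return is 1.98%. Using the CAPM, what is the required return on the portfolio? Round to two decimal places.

β_Galt = 0.693 × 20.60% / 18.57% = 0.7688
β_Maddox = 0.692 × 53.66% / 18.57% = 1.9996
β_Ivers = 0.456 × 43.88% / 18.57% = 1.0775
β_Calder = 0.337 × 32.88% / 18.57% = 0.5967
β_P = Σ w_i β_i = 0.12×0.7688 + 0.12×1.9996 + 0.47×1.0775 + 0.29×0.5967 = 1.0117
MRP = 10.54% − 1.98% = 8.56%
E(R_P) = R_f + β_P × MRP = 1.98% + 1.0117 × 8.56% = 10.64%

10.64%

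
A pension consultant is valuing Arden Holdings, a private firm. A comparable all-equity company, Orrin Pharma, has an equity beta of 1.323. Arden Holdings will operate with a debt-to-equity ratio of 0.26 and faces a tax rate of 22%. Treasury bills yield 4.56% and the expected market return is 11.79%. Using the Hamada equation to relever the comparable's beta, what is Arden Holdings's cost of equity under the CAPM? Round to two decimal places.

β_L = β_U × [1 + (1 − t)(D/E)] = 1.323 × [1 + (1 − 0.22) × 0.26]
    = 1.323 × [1 + 0.78 × 0.26] = 1.323 × 1.2028 = 1.5913
MRP = 11.79% − 4.56% = 7.23%
E(R) = R_f + β_L × MRP = 4.56% + 1.5913 × 7.23% = 16.07%

16.07%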